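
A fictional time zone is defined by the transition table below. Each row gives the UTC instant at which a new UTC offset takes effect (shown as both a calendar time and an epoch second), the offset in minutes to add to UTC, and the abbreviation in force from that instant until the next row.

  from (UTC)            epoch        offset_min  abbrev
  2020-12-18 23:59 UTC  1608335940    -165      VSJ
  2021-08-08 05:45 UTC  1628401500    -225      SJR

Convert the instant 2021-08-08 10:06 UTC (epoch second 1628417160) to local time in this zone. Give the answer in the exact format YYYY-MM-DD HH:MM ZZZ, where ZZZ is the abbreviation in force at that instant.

Query: 2021-08-08 10:06 UTC
Rule 2/2 (SJR, -03:45): 2021-08-08 05:45 UTC ≤ query < +∞
10·60 + 6 - 225 = 381 min
381 = 0·1440 + 381; 381 = 6·60 + 21 → 06:21, same day
→ 2021-08-08 06:21 SJR

2021-08-08 06:21 SJR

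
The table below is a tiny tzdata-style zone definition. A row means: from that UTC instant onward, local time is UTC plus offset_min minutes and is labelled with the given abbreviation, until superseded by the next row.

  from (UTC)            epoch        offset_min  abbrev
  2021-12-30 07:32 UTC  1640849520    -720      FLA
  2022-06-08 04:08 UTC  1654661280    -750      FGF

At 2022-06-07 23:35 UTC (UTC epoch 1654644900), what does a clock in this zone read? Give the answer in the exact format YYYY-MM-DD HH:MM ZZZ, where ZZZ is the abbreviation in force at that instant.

Query: 2022-06-07 23:35 UTC
Rule 1/2 (FLA, -12:00): 2021-12-30 07:32 UTC ≤ query < 2022-06-08 04:08 UTC
23·60 + 35 - 720 = 695 min
695 = 0·1440 + 695; 695 = 11·60 + 35 → 11:35, same day
→ 2022-06-07 11:35 FLA

2022-06-07 11:35 FLA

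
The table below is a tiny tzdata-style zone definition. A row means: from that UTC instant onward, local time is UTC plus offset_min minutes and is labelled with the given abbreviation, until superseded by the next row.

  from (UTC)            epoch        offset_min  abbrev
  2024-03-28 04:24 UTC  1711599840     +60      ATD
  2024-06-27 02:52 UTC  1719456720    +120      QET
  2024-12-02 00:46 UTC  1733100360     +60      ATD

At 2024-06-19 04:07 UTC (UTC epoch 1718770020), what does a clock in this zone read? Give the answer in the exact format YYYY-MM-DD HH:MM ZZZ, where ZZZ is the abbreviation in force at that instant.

2024-06-19 05:07 ATD

Query: 2024-06-19 04:07 UTC
Rule 1/3 (ATD, +01:00): 2024-03-28 04:24 UTC ≤ query < 2024-06-27 02:52 UTC
4·60 + 7 + 60 = 307 min
307 = 0·1440 + 307; 307 = 5·60 + 7 → 05:07, same day
→ 2024-06-19 05:07 ATD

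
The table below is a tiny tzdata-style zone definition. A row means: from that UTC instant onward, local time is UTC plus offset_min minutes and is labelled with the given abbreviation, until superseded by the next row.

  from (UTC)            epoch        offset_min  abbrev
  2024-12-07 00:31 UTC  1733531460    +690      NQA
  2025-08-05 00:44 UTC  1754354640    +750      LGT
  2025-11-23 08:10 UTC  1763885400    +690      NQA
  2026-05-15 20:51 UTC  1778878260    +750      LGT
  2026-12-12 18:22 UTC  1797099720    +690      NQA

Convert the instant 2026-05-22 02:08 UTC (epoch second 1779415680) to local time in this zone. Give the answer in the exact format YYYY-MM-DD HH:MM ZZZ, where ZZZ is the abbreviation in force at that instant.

Query: 2026-05-22 02:08 UTC
Rule 4/5 (LGT, +12:30): 2026-05-15 20:51 UTC ≤ query < 2026-12-12 18:22 UTC
2·60 + 8 + 750 = 878 min
878 = 0·1440 + 878; 878 = 14·60 + 38 → 14:38, same day
→ 2026-05-22 14:38 LGT

2026-05-22 14:38 LGT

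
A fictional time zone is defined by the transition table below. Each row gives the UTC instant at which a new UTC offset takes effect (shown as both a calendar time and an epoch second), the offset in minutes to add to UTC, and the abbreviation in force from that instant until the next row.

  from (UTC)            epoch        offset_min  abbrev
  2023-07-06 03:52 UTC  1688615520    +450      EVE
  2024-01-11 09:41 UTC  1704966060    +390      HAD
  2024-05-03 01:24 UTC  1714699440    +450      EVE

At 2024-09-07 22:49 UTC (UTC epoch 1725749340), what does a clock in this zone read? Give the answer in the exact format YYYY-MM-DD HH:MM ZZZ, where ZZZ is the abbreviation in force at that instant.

2024-09-08 06:19 EVE

Query: 2024-09-07 22:49 UTC
Rule 3/3 (EVE, +07:30): 2024-05-03 01:24 UTC ≤ query < +∞
22·60 + 49 + 450 = 1819 min
1819 = 1·1440 + 379; 379 = 6·60 + 19 → 06:19, 2024-09-07 + 1 day = 2024-09-08
→ 2024-09-08 06:19 EVE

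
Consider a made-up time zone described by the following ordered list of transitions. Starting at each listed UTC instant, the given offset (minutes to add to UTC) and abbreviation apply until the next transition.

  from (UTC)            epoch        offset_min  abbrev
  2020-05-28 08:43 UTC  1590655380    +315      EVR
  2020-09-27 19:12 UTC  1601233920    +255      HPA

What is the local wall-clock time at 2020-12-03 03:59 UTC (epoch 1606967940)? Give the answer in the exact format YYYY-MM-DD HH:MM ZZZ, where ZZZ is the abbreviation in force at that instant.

Query: 2020-12-03 03:59 UTC
Rule 2/2 (HPA, +04:15): 2020-09-27 19:12 UTC ≤ query < +∞
3·60 + 59 + 255 = 494 min
494 = 0·1440 + 494; 494 = 8·60 + 14 → 08:14, same day
→ 2020-12-03 08:14 HPA

2020-12-03 08:14 HPA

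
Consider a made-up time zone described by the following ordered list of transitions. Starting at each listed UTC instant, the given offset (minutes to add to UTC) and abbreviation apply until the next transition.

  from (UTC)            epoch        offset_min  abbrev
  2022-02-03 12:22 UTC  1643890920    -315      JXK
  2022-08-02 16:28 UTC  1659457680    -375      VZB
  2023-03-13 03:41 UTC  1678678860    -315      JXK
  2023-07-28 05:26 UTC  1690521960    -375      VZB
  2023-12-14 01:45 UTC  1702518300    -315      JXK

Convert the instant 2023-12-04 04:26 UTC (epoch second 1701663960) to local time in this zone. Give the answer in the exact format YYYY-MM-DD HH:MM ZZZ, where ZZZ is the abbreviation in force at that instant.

2023-12-03 22:11 VZB

Query: 2023-12-04 04:26 UTC
Rule 4/5 (VZB, -06:15): 2023-07-28 05:26 UTC ≤ query < 2023-12-14 01:45 UTC
4·60 + 26 - 375 = -109 min
-109 = -1·1440 + 1331; 1331 = 22·60 + 11 → 22:11, 2023-12-04 - 1 day = 2023-12-03
→ 2023-12-03 22:11 VZB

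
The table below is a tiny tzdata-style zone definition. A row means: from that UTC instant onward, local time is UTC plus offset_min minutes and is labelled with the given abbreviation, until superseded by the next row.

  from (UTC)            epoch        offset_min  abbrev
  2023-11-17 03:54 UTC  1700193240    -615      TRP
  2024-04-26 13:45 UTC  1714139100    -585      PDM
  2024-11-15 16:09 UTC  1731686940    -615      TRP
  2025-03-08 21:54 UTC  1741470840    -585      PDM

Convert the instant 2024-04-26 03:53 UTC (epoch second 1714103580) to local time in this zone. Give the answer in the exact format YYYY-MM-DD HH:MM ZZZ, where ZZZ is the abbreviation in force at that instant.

Query: 2024-04-26 03:53 UTC
Rule 1/4 (TRP, -10:15): 2023-11-17 03:54 UTC ≤ query < 2024-04-26 13:45 UTC
3·60 + 53 - 615 = -382 min
-382 = -1·1440 + 1058; 1058 = 17·60 + 38 → 17:38, 2024-04-26 - 1 day = 2024-04-25
→ 2024-04-25 17:38 TRP

2024-04-25 17:38 TRP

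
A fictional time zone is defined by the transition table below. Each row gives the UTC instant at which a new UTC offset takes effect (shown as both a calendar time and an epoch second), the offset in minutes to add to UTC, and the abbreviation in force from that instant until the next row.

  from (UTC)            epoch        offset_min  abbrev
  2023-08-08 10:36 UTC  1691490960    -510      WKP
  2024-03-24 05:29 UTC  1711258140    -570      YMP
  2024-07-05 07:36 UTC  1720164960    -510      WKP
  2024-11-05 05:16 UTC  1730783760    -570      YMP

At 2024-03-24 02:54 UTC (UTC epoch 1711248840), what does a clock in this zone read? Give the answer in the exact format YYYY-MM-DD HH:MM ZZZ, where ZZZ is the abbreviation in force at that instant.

2024-03-23 18:24 WKP

Query: 2024-03-24 02:54 UTC
Rule 1/4 (WKP, -08:30): 2023-08-08 10:36 UTC ≤ query < 2024-03-24 05:29 UTC
2·60 + 54 - 510 = -336 min
-336 = -1·1440 + 1104; 1104 = 18·60 + 24 → 18:24, 2024-03-24 - 1 day = 2024-03-23
→ 2024-03-23 18:24 WKP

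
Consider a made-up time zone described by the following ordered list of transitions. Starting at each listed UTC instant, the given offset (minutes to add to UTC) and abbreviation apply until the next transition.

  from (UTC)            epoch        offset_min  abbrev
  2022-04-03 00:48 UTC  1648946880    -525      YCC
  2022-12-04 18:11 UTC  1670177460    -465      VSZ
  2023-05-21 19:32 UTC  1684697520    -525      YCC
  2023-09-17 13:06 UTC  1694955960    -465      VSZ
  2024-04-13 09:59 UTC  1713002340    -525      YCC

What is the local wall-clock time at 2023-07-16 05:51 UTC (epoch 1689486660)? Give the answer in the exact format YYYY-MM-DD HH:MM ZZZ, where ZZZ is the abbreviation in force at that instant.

2023-07-15 21:06 YCC

Query: 2023-07-16 05:51 UTC
Rule 3/5 (YCC, -08:45): 2023-05-21 19:32 UTC ≤ query < 2023-09-17 13:06 UTC
5·60 + 51 - 525 = -174 min
-174 = -1·1440 + 1266; 1266 = 21·60 + 6 → 21:06, 2023-07-16 - 1 day = 2023-07-15
→ 2023-07-15 21:06 YCC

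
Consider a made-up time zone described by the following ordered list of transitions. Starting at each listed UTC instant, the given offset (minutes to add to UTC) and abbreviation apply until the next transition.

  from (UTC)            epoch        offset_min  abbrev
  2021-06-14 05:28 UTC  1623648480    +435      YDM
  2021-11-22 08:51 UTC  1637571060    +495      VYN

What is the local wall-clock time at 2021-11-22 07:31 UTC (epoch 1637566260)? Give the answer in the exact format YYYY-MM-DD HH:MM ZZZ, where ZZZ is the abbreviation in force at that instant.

2021-11-22 14:46 YDM

Query: 2021-11-22 07:31 UTC
Rule 1/2 (YDM, +07:15): 2021-06-14 05:28 UTC ≤ query < 2021-11-22 08:51 UTC
7·60 + 31 + 435 = 886 min
886 = 0·1440 + 886; 886 = 14·60 + 46 → 14:46, same day
→ 2021-11-22 14:46 YDM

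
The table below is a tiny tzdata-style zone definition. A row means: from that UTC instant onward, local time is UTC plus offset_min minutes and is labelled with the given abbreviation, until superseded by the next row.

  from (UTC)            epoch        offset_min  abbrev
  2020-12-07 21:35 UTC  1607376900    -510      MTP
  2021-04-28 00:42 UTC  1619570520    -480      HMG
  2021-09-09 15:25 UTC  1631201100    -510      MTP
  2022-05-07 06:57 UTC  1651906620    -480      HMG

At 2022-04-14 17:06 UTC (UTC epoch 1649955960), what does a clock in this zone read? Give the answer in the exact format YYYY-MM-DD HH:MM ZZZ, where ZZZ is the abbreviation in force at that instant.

Query: 2022-04-14 17:06 UTC
Rule 3/4 (MTP, -08:30): 2021-09-09 15:25 UTC ≤ query < 2022-05-07 06:57 UTC
17·60 + 6 - 510 = 516 min
516 = 0·1440 + 516; 516 = 8·60 + 36 → 08:36, same day
→ 2022-04-14 08:36 MTP

2022-04-14 08:36 MTP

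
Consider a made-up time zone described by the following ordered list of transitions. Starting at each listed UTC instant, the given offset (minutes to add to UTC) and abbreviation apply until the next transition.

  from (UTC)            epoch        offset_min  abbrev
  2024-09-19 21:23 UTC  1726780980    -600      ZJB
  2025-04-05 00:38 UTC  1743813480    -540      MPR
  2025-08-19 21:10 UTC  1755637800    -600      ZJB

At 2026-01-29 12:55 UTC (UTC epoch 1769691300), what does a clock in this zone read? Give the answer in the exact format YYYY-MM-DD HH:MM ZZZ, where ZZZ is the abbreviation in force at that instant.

Query: 2026-01-29 12:55 UTC
Rule 3/3 (ZJB, -10:00): 2025-08-19 21:10 UTC ≤ query < +∞
12·60 + 55 - 600 = 175 min
175 = 0·1440 + 175; 175 = 2·60 + 55 → 02:55, same day
→ 2026-01-29 02:55 ZJB

2026-01-29 02:55 ZJB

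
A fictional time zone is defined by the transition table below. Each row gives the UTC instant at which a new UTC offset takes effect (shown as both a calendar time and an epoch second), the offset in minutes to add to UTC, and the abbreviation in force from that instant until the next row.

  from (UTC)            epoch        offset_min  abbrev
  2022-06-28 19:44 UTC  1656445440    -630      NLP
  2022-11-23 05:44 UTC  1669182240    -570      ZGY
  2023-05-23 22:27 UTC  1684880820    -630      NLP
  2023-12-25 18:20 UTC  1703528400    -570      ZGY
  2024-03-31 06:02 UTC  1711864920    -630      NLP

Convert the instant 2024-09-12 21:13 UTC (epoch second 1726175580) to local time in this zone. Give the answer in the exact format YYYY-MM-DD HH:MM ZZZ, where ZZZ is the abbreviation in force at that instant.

2024-09-12 10:43 NLP

Query: 2024-09-12 21:13 UTC
Rule 5/5 (NLP, -10:30): 2024-03-31 06:02 UTC ≤ query < +∞
21·60 + 13 - 630 = 643 min
643 = 0·1440 + 643; 643 = 10·60 + 43 → 10:43, same day
→ 2024-09-12 10:43 NLP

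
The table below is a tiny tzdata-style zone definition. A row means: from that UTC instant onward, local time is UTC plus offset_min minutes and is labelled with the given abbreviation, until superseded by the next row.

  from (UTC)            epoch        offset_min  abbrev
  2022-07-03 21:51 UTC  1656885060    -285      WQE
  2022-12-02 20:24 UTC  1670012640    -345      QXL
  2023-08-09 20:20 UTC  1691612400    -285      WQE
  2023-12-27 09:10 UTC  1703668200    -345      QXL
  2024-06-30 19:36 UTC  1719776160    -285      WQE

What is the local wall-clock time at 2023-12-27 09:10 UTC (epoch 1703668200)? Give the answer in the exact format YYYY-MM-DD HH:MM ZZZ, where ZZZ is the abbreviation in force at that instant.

Query: 2023-12-27 09:10 UTC
Rule 4/5 (QXL, -05:45): 2023-12-27 09:10 UTC ≤ query < 2024-06-30 19:36 UTC
9·60 + 10 - 345 = 205 min
205 = 0·1440 + 205; 205 = 3·60 + 25 → 03:25, same day
→ 2023-12-27 03:25 QXL

2023-12-27 03:25 QXL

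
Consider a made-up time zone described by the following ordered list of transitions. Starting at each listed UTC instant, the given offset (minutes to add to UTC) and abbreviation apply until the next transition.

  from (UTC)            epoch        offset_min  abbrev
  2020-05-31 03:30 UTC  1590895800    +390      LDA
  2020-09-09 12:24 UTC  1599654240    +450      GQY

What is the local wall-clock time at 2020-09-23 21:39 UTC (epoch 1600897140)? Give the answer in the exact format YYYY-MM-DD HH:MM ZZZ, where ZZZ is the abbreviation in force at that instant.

2020-09-24 05:09 GQY

Query: 2020-09-23 21:39 UTC
Rule 2/2 (GQY, +07:30): 2020-09-09 12:24 UTC ≤ query < +∞
21·60 + 39 + 450 = 1749 min
1749 = 1·1440 + 309; 309 = 5·60 + 9 → 05:09, 2020-09-23 + 1 day = 2020-09-24
→ 2020-09-24 05:09 GQY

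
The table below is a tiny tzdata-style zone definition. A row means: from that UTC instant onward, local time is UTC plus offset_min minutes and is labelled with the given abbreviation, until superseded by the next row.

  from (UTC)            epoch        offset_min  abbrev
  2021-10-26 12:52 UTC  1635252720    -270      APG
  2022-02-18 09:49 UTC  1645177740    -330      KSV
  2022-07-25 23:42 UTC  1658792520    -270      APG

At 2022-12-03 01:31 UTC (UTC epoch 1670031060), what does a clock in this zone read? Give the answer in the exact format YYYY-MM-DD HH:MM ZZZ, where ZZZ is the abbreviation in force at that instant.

2022-12-02 21:01 APG

Query: 2022-12-03 01:31 UTC
Rule 3/3 (APG, -04:30): 2022-07-25 23:42 UTC ≤ query < +∞
1·60 + 31 - 270 = -179 min
-179 = -1·1440 + 1261; 1261 = 21·60 + 1 → 21:01, 2022-12-03 - 1 day = 2022-12-02
→ 2022-12-02 21:01 APG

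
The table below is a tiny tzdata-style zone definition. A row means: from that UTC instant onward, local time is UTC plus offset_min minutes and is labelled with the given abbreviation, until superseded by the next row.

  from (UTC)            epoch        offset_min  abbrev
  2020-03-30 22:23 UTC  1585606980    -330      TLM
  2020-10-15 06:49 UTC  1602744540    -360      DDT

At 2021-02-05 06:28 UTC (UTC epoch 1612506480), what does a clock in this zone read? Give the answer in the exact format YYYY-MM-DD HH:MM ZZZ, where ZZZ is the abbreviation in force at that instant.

Query: 2021-02-05 06:28 UTC
Rule 2/2 (DDT, -06:00): 2020-10-15 06:49 UTC ≤ query < +∞
6·60 + 28 - 360 = 28 min
28 = 0·1440 + 28; 28 = 0·60 + 28 → 00:28, same day
→ 2021-02-05 00:28 DDT

2021-02-05 00:28 DDT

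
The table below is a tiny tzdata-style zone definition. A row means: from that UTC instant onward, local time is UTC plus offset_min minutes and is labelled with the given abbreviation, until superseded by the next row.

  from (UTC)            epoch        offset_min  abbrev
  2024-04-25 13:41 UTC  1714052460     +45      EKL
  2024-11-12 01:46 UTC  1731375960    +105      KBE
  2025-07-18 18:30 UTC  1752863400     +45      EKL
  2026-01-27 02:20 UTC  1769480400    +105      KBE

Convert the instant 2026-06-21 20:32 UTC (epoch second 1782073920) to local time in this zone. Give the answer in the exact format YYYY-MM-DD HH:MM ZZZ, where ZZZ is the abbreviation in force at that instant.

Query: 2026-06-21 20:32 UTC
Rule 4/4 (KBE, +01:45): 2026-01-27 02:20 UTC ≤ query < +∞
20·60 + 32 + 105 = 1337 min
1337 = 0·1440 + 1337; 1337 = 22·60 + 17 → 22:17, same day
→ 2026-06-21 22:17 KBE

2026-06-21 22:17 KBE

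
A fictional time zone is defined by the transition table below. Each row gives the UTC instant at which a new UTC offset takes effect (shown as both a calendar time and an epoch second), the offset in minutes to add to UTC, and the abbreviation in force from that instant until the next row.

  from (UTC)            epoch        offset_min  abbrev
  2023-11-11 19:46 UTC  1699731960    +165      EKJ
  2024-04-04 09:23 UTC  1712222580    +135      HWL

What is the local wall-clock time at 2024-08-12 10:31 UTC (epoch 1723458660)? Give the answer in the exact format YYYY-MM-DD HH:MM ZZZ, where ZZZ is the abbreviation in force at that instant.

2024-08-12 12:46 HWL

Query: 2024-08-12 10:31 UTC
Rule 2/2 (HWL, +02:15): 2024-04-04 09:23 UTC ≤ query < +∞
10·60 + 31 + 135 = 766 min
766 = 0·1440 + 766; 766 = 12·60 + 46 → 12:46, same day
→ 2024-08-12 12:46 HWL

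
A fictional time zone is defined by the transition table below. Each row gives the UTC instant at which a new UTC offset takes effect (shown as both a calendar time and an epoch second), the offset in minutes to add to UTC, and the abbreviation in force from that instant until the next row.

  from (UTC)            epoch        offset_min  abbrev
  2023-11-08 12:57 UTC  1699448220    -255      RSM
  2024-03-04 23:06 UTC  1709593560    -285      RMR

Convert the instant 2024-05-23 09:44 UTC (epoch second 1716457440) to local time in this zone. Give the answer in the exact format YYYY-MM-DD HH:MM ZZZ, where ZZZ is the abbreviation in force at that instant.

Query: 2024-05-23 09:44 UTC
Rule 2/2 (RMR, -04:45): 2024-03-04 23:06 UTC ≤ query < +∞
9·60 + 44 - 285 = 299 min
299 = 0·1440 + 299; 299 = 4·60 + 59 → 04:59, same day
→ 2024-05-23 04:59 RMR

2024-05-23 04:59 RMR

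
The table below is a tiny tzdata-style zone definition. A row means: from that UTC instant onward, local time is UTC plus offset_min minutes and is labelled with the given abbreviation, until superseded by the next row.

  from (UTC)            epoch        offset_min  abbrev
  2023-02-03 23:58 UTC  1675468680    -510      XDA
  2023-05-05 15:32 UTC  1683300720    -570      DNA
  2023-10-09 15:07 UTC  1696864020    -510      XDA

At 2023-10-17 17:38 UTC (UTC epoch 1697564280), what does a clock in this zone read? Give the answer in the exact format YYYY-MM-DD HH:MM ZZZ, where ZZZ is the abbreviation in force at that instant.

2023-10-17 09:08 XDA

Query: 2023-10-17 17:38 UTC
Rule 3/3 (XDA, -08:30): 2023-10-09 15:07 UTC ≤ query < +∞
17·60 + 38 - 510 = 548 min
548 = 0·1440 + 548; 548 = 9·60 + 8 → 09:08, same day
→ 2023-10-17 09:08 XDA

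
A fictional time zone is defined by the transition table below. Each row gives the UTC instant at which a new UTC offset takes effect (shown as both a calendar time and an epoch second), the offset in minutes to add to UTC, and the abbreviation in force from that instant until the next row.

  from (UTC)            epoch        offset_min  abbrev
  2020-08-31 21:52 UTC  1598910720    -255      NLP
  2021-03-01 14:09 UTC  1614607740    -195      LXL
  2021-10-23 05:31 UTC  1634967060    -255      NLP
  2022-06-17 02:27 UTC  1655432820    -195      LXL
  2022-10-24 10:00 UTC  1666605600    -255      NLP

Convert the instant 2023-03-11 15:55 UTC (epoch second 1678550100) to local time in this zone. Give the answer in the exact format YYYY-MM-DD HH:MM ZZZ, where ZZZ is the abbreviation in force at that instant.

Query: 2023-03-11 15:55 UTC
Rule 5/5 (NLP, -04:15): 2022-10-24 10:00 UTC ≤ query < +∞
15·60 + 55 - 255 = 700 min
700 = 0·1440 + 700; 700 = 11·60 + 40 → 11:40, same day
→ 2023-03-11 11:40 NLP

2023-03-11 11:40 NLP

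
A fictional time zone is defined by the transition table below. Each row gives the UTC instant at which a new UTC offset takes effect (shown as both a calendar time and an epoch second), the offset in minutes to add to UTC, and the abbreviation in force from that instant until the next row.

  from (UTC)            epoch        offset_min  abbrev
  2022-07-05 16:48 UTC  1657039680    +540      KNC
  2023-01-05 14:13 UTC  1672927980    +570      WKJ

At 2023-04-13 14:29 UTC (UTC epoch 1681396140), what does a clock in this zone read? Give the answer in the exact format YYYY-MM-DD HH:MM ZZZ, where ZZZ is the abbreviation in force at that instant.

Query: 2023-04-13 14:29 UTC
Rule 2/2 (WKJ, +09:30): 2023-01-05 14:13 UTC ≤ query < +∞
14·60 + 29 + 570 = 1439 min
1439 = 0·1440 + 1439; 1439 = 23·60 + 59 → 23:59, same day
→ 2023-04-13 23:59 WKJ

2023-04-13 23:59 WKJ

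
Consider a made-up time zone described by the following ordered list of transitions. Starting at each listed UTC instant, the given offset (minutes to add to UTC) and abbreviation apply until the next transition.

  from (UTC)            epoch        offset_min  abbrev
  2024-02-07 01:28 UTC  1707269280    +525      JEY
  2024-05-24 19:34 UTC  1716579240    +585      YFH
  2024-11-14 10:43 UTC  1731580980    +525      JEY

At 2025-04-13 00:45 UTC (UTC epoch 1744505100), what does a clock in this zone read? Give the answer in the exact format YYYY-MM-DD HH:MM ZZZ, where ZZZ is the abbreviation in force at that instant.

Query: 2025-04-13 00:45 UTC
Rule 3/3 (JEY, +08:45): 2024-11-14 10:43 UTC ≤ query < +∞
0·60 + 45 + 525 = 570 min
570 = 0·1440 + 570; 570 = 9·60 + 30 → 09:30, same day
→ 2025-04-13 09:30 JEY

2025-04-13 09:30 JEY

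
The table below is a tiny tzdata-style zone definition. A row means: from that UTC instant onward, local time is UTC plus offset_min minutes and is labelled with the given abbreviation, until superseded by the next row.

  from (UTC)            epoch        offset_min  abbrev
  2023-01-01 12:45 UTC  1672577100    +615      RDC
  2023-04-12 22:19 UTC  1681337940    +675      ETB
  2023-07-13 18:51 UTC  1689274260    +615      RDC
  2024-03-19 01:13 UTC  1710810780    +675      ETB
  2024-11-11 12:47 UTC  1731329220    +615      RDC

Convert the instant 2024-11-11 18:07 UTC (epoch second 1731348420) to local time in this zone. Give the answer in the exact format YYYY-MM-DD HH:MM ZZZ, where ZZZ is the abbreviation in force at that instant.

Query: 2024-11-11 18:07 UTC
Rule 5/5 (RDC, +10:15): 2024-11-11 12:47 UTC ≤ query < +∞
18·60 + 7 + 615 = 1702 min
1702 = 1·1440 + 262; 262 = 4·60 + 22 → 04:22, 2024-11-11 + 1 day = 2024-11-12
→ 2024-11-12 04:22 RDC

2024-11-12 04:22 RDC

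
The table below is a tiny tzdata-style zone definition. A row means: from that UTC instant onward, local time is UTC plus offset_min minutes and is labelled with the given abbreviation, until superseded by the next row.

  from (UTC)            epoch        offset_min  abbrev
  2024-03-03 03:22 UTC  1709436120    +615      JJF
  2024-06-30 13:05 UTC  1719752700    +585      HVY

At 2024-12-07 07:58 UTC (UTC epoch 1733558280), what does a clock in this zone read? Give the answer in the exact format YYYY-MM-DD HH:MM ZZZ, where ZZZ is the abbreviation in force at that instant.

2024-12-07 17:43 HVY

Query: 2024-12-07 07:58 UTC
Rule 2/2 (HVY, +09:45): 2024-06-30 13:05 UTC ≤ query < +∞
7·60 + 58 + 585 = 1063 min
1063 = 0·1440 + 1063; 1063 = 17·60 + 43 → 17:43, same day
→ 2024-12-07 17:43 HVY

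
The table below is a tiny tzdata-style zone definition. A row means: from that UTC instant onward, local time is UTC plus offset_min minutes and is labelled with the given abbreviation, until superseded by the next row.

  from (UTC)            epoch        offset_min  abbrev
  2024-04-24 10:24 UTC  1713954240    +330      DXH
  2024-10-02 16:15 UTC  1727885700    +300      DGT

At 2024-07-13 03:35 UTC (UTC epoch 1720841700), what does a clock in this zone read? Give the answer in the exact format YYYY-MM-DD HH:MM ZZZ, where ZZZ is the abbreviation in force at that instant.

2024-07-13 09:05 DXH

Query: 2024-07-13 03:35 UTC
Rule 1/2 (DXH, +05:30): 2024-04-24 10:24 UTC ≤ query < 2024-10-02 16:15 UTC
3·60 + 35 + 330 = 545 min
545 = 0·1440 + 545; 545 = 9·60 + 5 → 09:05, same day
→ 2024-07-13 09:05 DXH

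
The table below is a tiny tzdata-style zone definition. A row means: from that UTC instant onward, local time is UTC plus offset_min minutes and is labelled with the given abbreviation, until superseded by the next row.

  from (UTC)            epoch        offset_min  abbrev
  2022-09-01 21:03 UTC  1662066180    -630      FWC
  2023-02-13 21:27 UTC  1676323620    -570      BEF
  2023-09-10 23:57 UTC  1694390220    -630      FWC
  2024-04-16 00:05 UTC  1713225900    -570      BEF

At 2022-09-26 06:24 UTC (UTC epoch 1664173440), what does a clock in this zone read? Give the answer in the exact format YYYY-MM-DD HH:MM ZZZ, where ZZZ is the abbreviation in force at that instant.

Query: 2022-09-26 06:24 UTC
Rule 1/4 (FWC, -10:30): 2022-09-01 21:03 UTC ≤ query < 2023-02-13 21:27 UTC
6·60 + 24 - 630 = -246 min
-246 = -1·1440 + 1194; 1194 = 19·60 + 54 → 19:54, 2022-09-26 - 1 day = 2022-09-25
→ 2022-09-25 19:54 FWC

2022-09-25 19:54 FWC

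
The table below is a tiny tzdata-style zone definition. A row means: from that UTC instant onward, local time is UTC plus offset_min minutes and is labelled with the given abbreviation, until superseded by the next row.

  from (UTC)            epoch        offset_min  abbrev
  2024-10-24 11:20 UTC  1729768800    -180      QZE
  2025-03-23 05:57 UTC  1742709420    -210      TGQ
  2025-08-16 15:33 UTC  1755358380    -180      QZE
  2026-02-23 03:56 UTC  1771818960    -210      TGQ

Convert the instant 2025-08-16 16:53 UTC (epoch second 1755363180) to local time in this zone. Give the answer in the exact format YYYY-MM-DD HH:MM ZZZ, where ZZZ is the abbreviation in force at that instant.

2025-08-16 13:53 QZE

Query: 2025-08-16 16:53 UTC
Rule 3/4 (QZE, -03:00): 2025-08-16 15:33 UTC ≤ query < 2026-02-23 03:56 UTC
16·60 + 53 - 180 = 833 min
833 = 0·1440 + 833; 833 = 13·60 + 53 → 13:53, same day
→ 2025-08-16 13:53 QZE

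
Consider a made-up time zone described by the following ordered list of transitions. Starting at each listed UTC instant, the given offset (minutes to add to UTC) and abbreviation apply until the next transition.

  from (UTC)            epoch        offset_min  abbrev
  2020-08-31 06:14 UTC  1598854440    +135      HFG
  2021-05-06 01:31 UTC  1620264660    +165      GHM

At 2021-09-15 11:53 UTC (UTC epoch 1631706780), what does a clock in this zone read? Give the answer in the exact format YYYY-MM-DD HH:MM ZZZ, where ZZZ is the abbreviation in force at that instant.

2021-09-15 14:38 GHM

Query: 2021-09-15 11:53 UTC
Rule 2/2 (GHM, +02:45): 2021-05-06 01:31 UTC ≤ query < +∞
11·60 + 53 + 165 = 878 min
878 = 0·1440 + 878; 878 = 14·60 + 38 → 14:38, same day
→ 2021-09-15 14:38 GHM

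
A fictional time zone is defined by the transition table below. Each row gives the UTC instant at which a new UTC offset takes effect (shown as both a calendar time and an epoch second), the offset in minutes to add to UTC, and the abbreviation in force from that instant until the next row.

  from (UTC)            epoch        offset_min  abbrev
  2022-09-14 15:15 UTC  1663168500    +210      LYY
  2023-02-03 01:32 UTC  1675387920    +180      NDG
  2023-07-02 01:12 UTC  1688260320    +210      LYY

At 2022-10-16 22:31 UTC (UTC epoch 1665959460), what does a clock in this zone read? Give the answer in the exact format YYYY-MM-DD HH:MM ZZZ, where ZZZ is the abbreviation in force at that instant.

Query: 2022-10-16 22:31 UTC
Rule 1/3 (LYY, +03:30): 2022-09-14 15:15 UTC ≤ query < 2023-02-03 01:32 UTC
22·60 + 31 + 210 = 1561 min
1561 = 1·1440 + 121; 121 = 2·60 + 1 → 02:01, 2022-10-16 + 1 day = 2022-10-17
→ 2022-10-17 02:01 LYY

2022-10-17 02:01 LYY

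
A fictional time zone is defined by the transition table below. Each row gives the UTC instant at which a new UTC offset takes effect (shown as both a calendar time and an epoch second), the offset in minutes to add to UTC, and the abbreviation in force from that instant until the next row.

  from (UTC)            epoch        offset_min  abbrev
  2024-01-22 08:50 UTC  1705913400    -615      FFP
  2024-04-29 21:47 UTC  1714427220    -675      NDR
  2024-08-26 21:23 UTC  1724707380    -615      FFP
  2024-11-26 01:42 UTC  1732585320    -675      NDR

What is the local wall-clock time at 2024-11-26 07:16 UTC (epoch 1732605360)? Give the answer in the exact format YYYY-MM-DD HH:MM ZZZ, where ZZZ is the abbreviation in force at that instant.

Query: 2024-11-26 07:16 UTC
Rule 4/4 (NDR, -11:15): 2024-11-26 01:42 UTC ≤ query < +∞
7·60 + 16 - 675 = -239 min
-239 = -1·1440 + 1201; 1201 = 20·60 + 1 → 20:01, 2024-11-26 - 1 day = 2024-11-25
→ 2024-11-25 20:01 NDR

2024-11-25 20:01 NDR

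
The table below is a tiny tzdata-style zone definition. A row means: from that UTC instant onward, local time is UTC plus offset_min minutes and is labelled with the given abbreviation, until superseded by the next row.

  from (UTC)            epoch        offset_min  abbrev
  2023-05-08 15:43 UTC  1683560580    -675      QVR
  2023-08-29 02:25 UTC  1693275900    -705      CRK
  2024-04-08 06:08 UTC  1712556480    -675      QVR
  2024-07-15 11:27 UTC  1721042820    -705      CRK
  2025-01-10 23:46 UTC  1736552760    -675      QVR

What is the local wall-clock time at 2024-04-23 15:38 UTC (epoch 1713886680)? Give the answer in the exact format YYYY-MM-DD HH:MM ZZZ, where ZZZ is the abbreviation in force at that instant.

2024-04-23 04:23 QVR

Query: 2024-04-23 15:38 UTC
Rule 3/5 (QVR, -11:15): 2024-04-08 06:08 UTC ≤ query < 2024-07-15 11:27 UTC
15·60 + 38 - 675 = 263 min
263 = 0·1440 + 263; 263 = 4·60 + 23 → 04:23, same day
→ 2024-04-23 04:23 QVR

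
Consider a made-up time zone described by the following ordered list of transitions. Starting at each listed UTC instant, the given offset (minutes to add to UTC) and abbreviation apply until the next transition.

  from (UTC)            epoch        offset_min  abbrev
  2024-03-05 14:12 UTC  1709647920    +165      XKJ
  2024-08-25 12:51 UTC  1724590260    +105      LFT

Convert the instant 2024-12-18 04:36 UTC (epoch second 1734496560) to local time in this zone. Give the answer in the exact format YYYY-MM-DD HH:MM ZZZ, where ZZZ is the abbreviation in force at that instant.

2024-12-18 06:21 LFT

Query: 2024-12-18 04:36 UTC
Rule 2/2 (LFT, +01:45): 2024-08-25 12:51 UTC ≤ query < +∞
4·60 + 36 + 105 = 381 min
381 = 0·1440 + 381; 381 = 6·60 + 21 → 06:21, same day
→ 2024-12-18 06:21 LFT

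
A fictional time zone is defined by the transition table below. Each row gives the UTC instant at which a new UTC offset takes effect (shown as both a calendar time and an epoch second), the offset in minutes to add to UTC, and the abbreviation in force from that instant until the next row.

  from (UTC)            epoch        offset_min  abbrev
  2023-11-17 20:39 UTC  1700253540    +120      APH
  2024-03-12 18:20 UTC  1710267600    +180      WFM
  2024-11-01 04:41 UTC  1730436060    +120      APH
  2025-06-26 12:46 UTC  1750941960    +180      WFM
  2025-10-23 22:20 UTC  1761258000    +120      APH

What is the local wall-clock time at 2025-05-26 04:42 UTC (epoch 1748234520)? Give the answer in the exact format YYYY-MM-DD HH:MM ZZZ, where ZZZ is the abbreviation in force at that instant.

Query: 2025-05-26 04:42 UTC
Rule 3/5 (APH, +02:00): 2024-11-01 04:41 UTC ≤ query < 2025-06-26 12:46 UTC
4·60 + 42 + 120 = 402 min
402 = 0·1440 + 402; 402 = 6·60 + 42 → 06:42, same day
→ 2025-05-26 06:42 APH

2025-05-26 06:42 APH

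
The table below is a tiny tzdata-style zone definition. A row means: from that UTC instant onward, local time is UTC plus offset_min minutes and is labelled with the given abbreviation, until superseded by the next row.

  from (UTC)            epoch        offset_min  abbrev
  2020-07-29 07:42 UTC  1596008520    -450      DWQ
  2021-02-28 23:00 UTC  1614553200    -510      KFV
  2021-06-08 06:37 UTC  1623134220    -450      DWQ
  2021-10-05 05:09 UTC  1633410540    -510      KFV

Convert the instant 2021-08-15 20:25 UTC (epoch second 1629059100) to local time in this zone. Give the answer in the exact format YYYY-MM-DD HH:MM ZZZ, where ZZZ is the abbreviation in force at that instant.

2021-08-15 12:55 DWQ

Query: 2021-08-15 20:25 UTC
Rule 3/4 (DWQ, -07:30): 2021-06-08 06:37 UTC ≤ query < 2021-10-05 05:09 UTC
20·60 + 25 - 450 = 775 min
775 = 0·1440 + 775; 775 = 12·60 + 55 → 12:55, same day
→ 2021-08-15 12:55 DWQ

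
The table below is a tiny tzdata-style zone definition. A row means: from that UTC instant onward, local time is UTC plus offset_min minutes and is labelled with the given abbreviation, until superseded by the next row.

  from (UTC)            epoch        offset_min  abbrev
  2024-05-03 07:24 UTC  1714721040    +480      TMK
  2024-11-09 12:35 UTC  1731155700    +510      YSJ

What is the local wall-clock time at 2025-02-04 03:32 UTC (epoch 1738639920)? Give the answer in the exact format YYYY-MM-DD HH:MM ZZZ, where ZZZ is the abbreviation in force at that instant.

2025-02-04 12:02 YSJ

Query: 2025-02-04 03:32 UTC
Rule 2/2 (YSJ, +08:30): 2024-11-09 12:35 UTC ≤ query < +∞
3·60 + 32 + 510 = 722 min
722 = 0·1440 + 722; 722 = 12·60 + 2 → 12:02, same day
→ 2025-02-04 12:02 YSJ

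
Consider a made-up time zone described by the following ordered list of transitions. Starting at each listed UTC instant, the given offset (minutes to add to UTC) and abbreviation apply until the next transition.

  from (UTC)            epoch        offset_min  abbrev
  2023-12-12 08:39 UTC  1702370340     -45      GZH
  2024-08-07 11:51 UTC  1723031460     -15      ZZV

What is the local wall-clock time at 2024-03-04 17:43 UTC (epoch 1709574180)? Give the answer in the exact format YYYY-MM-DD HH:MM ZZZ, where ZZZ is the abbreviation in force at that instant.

Query: 2024-03-04 17:43 UTC
Rule 1/2 (GZH, -00:45): 2023-12-12 08:39 UTC ≤ query < 2024-08-07 11:51 UTC
17·60 + 43 - 45 = 1018 min
1018 = 0·1440 + 1018; 1018 = 16·60 + 58 → 16:58, same day
→ 2024-03-04 16:58 GZH

2024-03-04 16:58 GZH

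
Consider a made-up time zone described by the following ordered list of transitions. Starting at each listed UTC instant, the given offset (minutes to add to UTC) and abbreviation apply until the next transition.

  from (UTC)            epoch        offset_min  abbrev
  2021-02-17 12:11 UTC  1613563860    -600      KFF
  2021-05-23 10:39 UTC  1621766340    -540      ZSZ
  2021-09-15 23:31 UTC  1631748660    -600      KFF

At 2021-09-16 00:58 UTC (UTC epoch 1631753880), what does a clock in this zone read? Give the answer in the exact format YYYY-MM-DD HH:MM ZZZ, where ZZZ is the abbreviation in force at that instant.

2021-09-15 14:58 KFF

Query: 2021-09-16 00:58 UTC
Rule 3/3 (KFF, -10:00): 2021-09-15 23:31 UTC ≤ query < +∞
0·60 + 58 - 600 = -542 min
-542 = -1·1440 + 898; 898 = 14·60 + 58 → 14:58, 2021-09-16 - 1 day = 2021-09-15
→ 2021-09-15 14:58 KFF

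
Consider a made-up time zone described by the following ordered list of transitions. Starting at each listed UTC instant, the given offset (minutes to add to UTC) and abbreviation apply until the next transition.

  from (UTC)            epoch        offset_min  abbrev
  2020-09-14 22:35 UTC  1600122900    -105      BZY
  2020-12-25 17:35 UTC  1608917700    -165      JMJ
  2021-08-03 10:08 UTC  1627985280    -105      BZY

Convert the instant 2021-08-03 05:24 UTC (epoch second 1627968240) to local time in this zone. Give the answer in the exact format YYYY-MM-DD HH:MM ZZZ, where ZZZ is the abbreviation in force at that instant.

2021-08-03 02:39 JMJ

Query: 2021-08-03 05:24 UTC
Rule 2/3 (JMJ, -02:45): 2020-12-25 17:35 UTC ≤ query < 2021-08-03 10:08 UTC
5·60 + 24 - 165 = 159 min
159 = 0·1440 + 159; 159 = 2·60 + 39 → 02:39, same day
→ 2021-08-03 02:39 JMJ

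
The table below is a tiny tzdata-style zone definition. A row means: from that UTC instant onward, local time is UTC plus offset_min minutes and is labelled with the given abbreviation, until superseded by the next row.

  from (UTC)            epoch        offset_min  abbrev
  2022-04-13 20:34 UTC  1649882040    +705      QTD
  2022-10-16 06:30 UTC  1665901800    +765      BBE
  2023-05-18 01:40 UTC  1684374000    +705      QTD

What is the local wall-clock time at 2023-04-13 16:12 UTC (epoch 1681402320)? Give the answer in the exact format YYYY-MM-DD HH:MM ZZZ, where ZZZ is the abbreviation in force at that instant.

2023-04-14 04:57 BBE

Query: 2023-04-13 16:12 UTC
Rule 2/3 (BBE, +12:45): 2022-10-16 06:30 UTC ≤ query < 2023-05-18 01:40 UTC
16·60 + 12 + 765 = 1737 min
1737 = 1·1440 + 297; 297 = 4·60 + 57 → 04:57, 2023-04-13 + 1 day = 2023-04-14
→ 2023-04-14 04:57 BBE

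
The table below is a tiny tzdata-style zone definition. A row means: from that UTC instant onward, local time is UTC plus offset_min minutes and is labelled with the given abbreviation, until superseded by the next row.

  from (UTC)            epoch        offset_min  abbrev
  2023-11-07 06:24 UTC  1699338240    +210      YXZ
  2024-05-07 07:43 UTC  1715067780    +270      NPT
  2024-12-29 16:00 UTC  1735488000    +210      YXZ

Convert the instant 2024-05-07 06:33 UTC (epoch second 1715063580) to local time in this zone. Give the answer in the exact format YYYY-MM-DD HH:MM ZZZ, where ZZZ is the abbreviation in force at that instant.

Query: 2024-05-07 06:33 UTC
Rule 1/3 (YXZ, +03:30): 2023-11-07 06:24 UTC ≤ query < 2024-05-07 07:43 UTC
6·60 + 33 + 210 = 603 min
603 = 0·1440 + 603; 603 = 10·60 + 3 → 10:03, same day
→ 2024-05-07 10:03 YXZ

2024-05-07 10:03 YXZ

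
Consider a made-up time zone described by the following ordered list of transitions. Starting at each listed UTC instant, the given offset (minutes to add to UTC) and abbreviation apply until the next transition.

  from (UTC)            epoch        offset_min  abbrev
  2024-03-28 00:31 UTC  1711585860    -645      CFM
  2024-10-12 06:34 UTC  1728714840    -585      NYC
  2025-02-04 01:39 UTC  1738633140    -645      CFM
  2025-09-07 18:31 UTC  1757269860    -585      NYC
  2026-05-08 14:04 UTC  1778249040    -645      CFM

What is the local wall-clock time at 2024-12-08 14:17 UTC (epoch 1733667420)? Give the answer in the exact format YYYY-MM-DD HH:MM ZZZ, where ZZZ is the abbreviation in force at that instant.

2024-12-08 04:32 NYC

Query: 2024-12-08 14:17 UTC
Rule 2/5 (NYC, -09:45): 2024-10-12 06:34 UTC ≤ query < 2025-02-04 01:39 UTC
14·60 + 17 - 585 = 272 min
272 = 0·1440 + 272; 272 = 4·60 + 32 → 04:32, same day
→ 2024-12-08 04:32 NYC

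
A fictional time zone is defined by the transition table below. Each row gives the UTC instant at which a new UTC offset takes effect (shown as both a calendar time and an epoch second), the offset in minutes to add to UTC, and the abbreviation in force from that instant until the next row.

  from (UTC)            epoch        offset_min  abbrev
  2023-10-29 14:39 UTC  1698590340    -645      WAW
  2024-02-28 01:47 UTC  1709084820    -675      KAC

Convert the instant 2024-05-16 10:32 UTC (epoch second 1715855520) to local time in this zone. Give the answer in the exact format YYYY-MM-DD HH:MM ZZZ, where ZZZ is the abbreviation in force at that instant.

Query: 2024-05-16 10:32 UTC
Rule 2/2 (KAC, -11:15): 2024-02-28 01:47 UTC ≤ query < +∞
10·60 + 32 - 675 = -43 min
-43 = -1·1440 + 1397; 1397 = 23·60 + 17 → 23:17, 2024-05-16 - 1 day = 2024-05-15
→ 2024-05-15 23:17 KAC

2024-05-15 23:17 KAC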